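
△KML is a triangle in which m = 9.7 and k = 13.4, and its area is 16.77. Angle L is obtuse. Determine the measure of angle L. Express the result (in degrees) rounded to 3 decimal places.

From area = ½·k·m·sin L, we get sin L = 2·area/(k·m) ≈ 0.25804.
Taking the obtuse solution, ∠L ≈ 165.05°.

∠L ≈ 165.046°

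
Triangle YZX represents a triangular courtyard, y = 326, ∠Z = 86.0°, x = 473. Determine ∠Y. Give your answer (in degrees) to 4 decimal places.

By the law of cosines, z² = x² + y² − 2·x·y·cos Z = 3.0849e+05, so z ≈ 555.42.
Law of cosines again: cos Y = (z² + x² − y²)/(2·z·x) ≈ 0.81066, so ∠Y ≈ 35.84°.

35.8392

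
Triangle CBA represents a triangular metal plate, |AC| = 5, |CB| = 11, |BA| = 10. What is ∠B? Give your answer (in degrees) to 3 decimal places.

By the law of cosines, cos B = (|CB|² + |BA|² − |AC|²) / (2·|CB|·|BA|) ≈ 0.89091, so ∠B ≈ 27.01°.

∠B ≈ 27.012°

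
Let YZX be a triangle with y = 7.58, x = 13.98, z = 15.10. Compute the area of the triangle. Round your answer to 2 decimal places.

Semiperimeter s = (7.58 + 15.1 + 13.98)/2 = 18.33.
Heron's formula: area = √(18.33·10.75·3.23·4.35) ≈ 52.618.

area ≈ 52.62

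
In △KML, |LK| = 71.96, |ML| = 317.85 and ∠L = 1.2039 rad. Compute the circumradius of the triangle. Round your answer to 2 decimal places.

R ≈ 160.51

By the law of cosines, |KM|² = |ML|² + |LK|² − 2·|ML|·|LK|·cos L = 89797, so |KM| ≈ 299.66.
Area = ½·|ML|·|LK|·sin L ≈ 10675.
Circumradius = |KM|/(2 sin L) ≈ 160.51.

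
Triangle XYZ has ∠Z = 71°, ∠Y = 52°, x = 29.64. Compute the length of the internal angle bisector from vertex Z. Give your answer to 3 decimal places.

The third angle is ∠X = 180° − ∠Y − ∠Z = 57.00°.
Law of sines: y = x·sin Y/sin X ≈ 27.85.
Law of sines: z = x·sin Z/sin X ≈ 33.416.
The bisector from Z has length 2·x·y·cos(∠Z/2)/(x+y) ≈ 23.379.

t_Z ≈ 23.379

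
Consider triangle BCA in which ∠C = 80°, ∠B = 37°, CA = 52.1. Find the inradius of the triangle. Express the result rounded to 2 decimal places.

18.45

The third angle is ∠A = 180° − ∠B − ∠C = 63.00°.
Law of sines: AB = CA·sin C/sin B ≈ 85.256.
Law of sines: BC = CA·sin A/sin B ≈ 77.136.
Area = ½·CA·AB·sin A ≈ 1978.9.
Semiperimeter s = (52.1+85.256+77.136)/2 = 107.25.
Inradius = area/s = 1978.9/107.25 ≈ 18.452.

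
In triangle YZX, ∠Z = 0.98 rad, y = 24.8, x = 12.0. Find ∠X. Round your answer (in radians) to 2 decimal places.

By the law of cosines, z² = x² + y² − 2·x·y·cos Z = 427.5, so z ≈ 20.676.
Law of cosines again: cos X = (y² + z² − x²)/(2·y·z) ≈ 0.87617, so ∠X ≈ 0.503 rad.

∠X ≈ 0.50 rad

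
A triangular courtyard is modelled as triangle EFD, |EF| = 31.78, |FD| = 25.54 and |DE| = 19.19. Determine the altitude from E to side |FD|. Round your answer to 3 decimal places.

h_E ≈ 19.189

Semiperimeter s = (25.54 + 19.19 + 31.78)/2 = 38.255.
Heron's formula: area = √(38.255·12.715·19.065·6.475) ≈ 245.04.
The altitude from E has length 2·area/|FD| ≈ 19.189.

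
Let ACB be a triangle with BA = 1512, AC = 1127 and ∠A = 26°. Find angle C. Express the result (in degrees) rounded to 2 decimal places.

By the law of cosines, CB² = BA² + AC² − 2·BA·AC·cos A = 4.9314e+05, so CB ≈ 702.24.
Law of cosines again: cos C = (AC² + CB² − BA²)/(2·AC·CB) ≈ -0.33034, so ∠C ≈ 109.29°.

109.29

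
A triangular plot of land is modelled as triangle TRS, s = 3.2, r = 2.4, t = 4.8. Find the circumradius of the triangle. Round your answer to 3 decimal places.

By the law of cosines, cos T = (r² + s² − t²) / (2·r·s) ≈ -0.45833, so ∠T ≈ 117.28°.
Circumradius = t/(2 sin T) ≈ 2.7003.

2.700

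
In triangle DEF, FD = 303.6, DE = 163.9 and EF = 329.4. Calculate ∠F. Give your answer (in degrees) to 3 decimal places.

By the law of cosines, cos F = (EF² + FD² − DE²) / (2·EF·FD) ≈ 0.86902, so ∠F ≈ 29.66°.

∠F ≈ 29.655°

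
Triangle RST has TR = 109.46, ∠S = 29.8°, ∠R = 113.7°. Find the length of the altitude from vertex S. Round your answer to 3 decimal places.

h_S ≈ 119.962

The third angle is ∠T = 180° − ∠R − ∠S = 36.50°.
Law of sines: ST = TR·sin R/sin S ≈ 201.68.
Law of sines: RS = TR·sin T/sin S ≈ 131.01.
Area = ½·TR·ST·sin T ≈ 6565.5.
The altitude from S has length 2·area/TR ≈ 119.96.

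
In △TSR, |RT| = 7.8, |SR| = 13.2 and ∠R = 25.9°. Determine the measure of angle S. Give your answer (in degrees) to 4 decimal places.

∠S ≈ 28.8546°

By the law of cosines, |TS|² = |SR|² + |RT|² − 2·|SR|·|RT|·cos R = 49.843, so |TS| ≈ 7.06.
Law of cosines again: cos S = (|TS|² + |SR|² − |RT|²)/(2·|TS|·|SR|) ≈ 0.87585, so ∠S ≈ 28.85°.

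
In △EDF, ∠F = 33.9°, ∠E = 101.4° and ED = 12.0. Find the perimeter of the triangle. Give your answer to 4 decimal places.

The third angle is ∠D = 180° − ∠F − ∠E = 44.70°.
Law of sines: DF = ED·sin E/sin F ≈ 21.091.
Law of sines: FE = ED·sin D/sin F ≈ 15.134.
Semiperimeter s = (21.091+15.134+12)/2 = 24.112.
Perimeter = 21.091 + 15.134 + 12 = 48.224.

48.2244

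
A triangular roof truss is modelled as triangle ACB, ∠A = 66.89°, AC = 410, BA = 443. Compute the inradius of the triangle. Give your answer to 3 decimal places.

By the law of cosines, CB² = BA² + AC² − 2·BA·AC·cos A = 2.2177e+05, so CB ≈ 470.92.
Area = ½·BA·AC·sin A ≈ 83527.
Semiperimeter s = (470.92+443+410)/2 = 661.96.
Inradius = area/s = 83527/661.96 ≈ 126.18.

126.181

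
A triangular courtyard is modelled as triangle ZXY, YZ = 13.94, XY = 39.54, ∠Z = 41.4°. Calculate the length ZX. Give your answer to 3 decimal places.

48.907

Law of sines: sin X = YZ·sin Z/XY ≈ 0.23315.
Since XY ≥ YZ, only the acute value applies: ∠X ≈ 13.48°.
Then ∠Y = 180° − ∠Z − ∠X ≈ 125.12°.
Law of sines gives ZX = XY·sin Y/sin Z ≈ 48.907.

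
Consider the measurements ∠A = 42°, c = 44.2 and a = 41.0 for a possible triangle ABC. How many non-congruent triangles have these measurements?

c·sin A = 44.2·sin(42°) ≈ 29.58.
Since c sin A < a < c (29.58 < 41.0 < 44.2), two triangles exist.

2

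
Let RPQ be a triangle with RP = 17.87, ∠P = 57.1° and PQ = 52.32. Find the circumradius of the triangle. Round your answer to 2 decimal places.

By the law of cosines, QR² = RP² + PQ² − 2·RP·PQ·cos P = 2041, so QR ≈ 45.178.
Area = ½·RP·PQ·sin P ≈ 392.5.
Circumradius = QR/(2 sin P) ≈ 26.904.

26.90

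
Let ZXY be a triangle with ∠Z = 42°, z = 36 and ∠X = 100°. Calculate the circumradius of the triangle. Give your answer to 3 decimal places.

The third angle is ∠Y = 180° − ∠Z − ∠X = 38.00°.
Law of sines: x = z·sin X/sin Z ≈ 52.984.
Law of sines: y = z·sin Y/sin Z ≈ 33.123.
Circumradius = z/(2 sin Z) ≈ 26.901.

R ≈ 26.901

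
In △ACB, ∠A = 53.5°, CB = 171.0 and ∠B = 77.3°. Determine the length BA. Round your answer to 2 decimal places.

161.03

The third angle is ∠C = 180° − ∠B − ∠A = 49.20°.
Law of sines: BA = CB·sin C/sin A ≈ 161.03.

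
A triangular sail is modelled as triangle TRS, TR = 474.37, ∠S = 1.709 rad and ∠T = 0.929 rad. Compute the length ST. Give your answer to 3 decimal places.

The third angle is ∠R = π − ∠S − ∠T = 0.504 rad.
Law of sines: ST = TR·sin R/sin S ≈ 231.12.

231.123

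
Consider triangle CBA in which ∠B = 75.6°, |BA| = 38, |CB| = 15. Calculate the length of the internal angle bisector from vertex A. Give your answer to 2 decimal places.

t_A ≈ 36.85

By the law of cosines, |AC|² = |CB|² + |BA|² − 2·|CB|·|BA|·cos B = 1385.5, so |AC| ≈ 37.222.
Law of cosines again: cos A = (|BA|² + |AC|² − |CB|²)/(2·|BA|·|AC|) ≈ 0.92068, so ∠A ≈ 22.97°.
The bisector from A has length 2·|BA|·|AC|·cos(∠A/2)/(|BA|+|AC|) ≈ 36.854.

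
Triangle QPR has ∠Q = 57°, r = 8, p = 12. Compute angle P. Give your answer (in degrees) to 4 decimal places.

81.7215

By the law of cosines, q² = p² + r² − 2·p·r·cos Q = 103.43, so q ≈ 10.17.
Law of cosines again: cos P = (r² + q² − p²)/(2·r·q) ≈ 0.14399, so ∠P ≈ 81.72°.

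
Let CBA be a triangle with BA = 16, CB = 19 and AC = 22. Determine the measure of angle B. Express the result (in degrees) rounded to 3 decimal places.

77.364

By the law of cosines, cos B = (CB² + BA² − AC²) / (2·CB·BA) ≈ 0.21875, so ∠B ≈ 77.36°.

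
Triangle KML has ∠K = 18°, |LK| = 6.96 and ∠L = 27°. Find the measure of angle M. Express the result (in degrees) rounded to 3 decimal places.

135.000

The third angle is ∠M = 180° − ∠L − ∠K = 135.00°.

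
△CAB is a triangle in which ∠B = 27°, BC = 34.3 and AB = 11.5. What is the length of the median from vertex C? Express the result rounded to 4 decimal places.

29.2933

By the law of cosines, CA² = AB² + BC² − 2·AB·BC·cos B = 605.82, so CA ≈ 24.614.
Median from C: ½√(2·BC² + 2·CA² − AB²) ≈ 29.293.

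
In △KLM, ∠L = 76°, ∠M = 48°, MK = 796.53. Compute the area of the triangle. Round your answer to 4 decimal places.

The third angle is ∠K = 180° − ∠L − ∠M = 56.00°.
Law of sines: LM = MK·sin K/sin L ≈ 680.57.
Law of sines: KL = MK·sin M/sin L ≈ 610.06.
Area = ½·MK·LM·sin M ≈ 2.0143e+05.

201427.0686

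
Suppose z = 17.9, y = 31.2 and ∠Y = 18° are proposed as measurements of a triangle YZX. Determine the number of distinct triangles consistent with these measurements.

1

z·sin Y = 17.9·sin(18°) ≈ 5.531.
Since y ≥ z, exactly one triangle exists.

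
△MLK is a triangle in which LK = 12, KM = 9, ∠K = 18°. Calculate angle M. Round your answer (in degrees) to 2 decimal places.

123.05

By the law of cosines, ML² = LK² + KM² − 2·LK·KM·cos K = 19.572, so ML ≈ 4.424.
Law of cosines again: cos M = (KM² + ML² − LK²)/(2·KM·ML) ≈ -0.54536, so ∠M ≈ 123.05°.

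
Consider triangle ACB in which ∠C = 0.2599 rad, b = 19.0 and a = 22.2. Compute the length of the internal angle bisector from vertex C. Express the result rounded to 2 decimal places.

By the law of cosines, c² = b² + a² − 2·b·a·cos C = 38.572, so c ≈ 6.2106.
The bisector from C has length 2·b·a·cos(∠C/2)/(b+a) ≈ 20.303.

t_C ≈ 20.30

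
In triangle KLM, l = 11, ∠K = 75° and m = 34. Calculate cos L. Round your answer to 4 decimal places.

By the law of cosines, k² = l² + m² − 2·l·m·cos K = 1083.4, so k ≈ 32.915.
Law of cosines again: cos L = (m² + k² − l²)/(2·m·k) ≈ 0.94647, so ∠L ≈ 18.83°.

cos L ≈ 0.9465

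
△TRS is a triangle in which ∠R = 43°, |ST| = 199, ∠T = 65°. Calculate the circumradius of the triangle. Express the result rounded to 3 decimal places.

The third angle is ∠S = 180° − ∠T − ∠R = 72.00°.
Law of sines: |RS| = |ST|·sin T/sin R ≈ 264.45.
Law of sines: |TR| = |ST|·sin S/sin R ≈ 277.51.
Circumradius = |ST|/(2 sin R) ≈ 145.89.

145.895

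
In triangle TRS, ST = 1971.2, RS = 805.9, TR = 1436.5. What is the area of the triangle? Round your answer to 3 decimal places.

area ≈ 499112.063

Semiperimeter s = (805.9 + 1971.2 + 1436.5)/2 = 2106.8.
Heron's formula: area = √(2106.8·1300.9·135.6·670.3) ≈ 4.9911e+05.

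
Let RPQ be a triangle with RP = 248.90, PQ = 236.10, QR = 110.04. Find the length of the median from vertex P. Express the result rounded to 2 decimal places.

Median from P: ½√(2·RP² + 2·PQ² − QR²) ≈ 236.26.

236.26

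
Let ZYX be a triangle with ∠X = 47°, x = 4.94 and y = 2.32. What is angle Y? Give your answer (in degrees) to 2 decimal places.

Law of sines: sin Y = y·sin X/x ≈ 0.34347.
Since x ≥ y, only the acute value applies: ∠Y ≈ 20.09°.
Then ∠Z = 180° − ∠X − ∠Y ≈ 112.91°.

20.09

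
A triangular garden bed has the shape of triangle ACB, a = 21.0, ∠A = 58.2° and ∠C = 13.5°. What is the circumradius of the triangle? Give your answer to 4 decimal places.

The third angle is ∠B = 180° − ∠A − ∠C = 108.30°.
Law of sines: c = a·sin C/sin A ≈ 5.7682.
Law of sines: b = a·sin B/sin A ≈ 23.459.
Circumradius = a/(2 sin A) ≈ 12.355.

R ≈ 12.3545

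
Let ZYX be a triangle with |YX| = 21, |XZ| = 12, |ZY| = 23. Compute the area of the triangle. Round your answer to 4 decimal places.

area ≈ 125.2198

Semiperimeter s = (21 + 12 + 23)/2 = 28.
Heron's formula: area = √(28·7·16·5) ≈ 125.22.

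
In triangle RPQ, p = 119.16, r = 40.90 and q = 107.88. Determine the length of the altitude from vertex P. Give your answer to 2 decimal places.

h_P ≈ 36.84

Semiperimeter s = (40.9 + 119.16 + 107.88)/2 = 133.97.
Heron's formula: area = √(133.97·93.07·14.81·26.09) ≈ 2194.9.
The altitude from P has length 2·area/p ≈ 36.84.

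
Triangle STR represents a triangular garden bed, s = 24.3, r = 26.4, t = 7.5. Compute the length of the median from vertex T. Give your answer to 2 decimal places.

Median from T: ½√(2·r² + 2·s² − t²) ≈ 25.093.

25.09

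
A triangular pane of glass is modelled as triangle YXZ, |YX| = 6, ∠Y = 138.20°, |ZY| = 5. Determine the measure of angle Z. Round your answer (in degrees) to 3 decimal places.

22.888

By the law of cosines, |XZ|² = |ZY|² + |YX|² − 2·|ZY|·|YX|·cos Y = 105.73, so |XZ| ≈ 10.282.
Law of cosines again: cos Z = (|XZ|² + |ZY|² − |YX|²)/(2·|XZ|·|ZY|) ≈ 0.92127, so ∠Z ≈ 22.89°.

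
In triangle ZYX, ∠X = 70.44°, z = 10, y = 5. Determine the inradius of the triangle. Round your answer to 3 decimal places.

By the law of cosines, x² = z² + y² − 2·z·y·cos X = 91.521, so x ≈ 9.5666.
Area = ½·z·y·sin X ≈ 23.557.
Semiperimeter s = (10+5+9.5666)/2 = 12.283.
Inradius = area/s = 23.557/12.283 ≈ 1.9178.

r ≈ 1.918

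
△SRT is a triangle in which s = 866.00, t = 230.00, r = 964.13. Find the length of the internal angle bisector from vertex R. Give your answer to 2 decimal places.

t_R ≈ 212.24

By the law of cosines, cos R = (t² + s² − r²) / (2·t·s) ≈ -0.31803, so ∠R ≈ 108.54°.
The bisector from R has length 2·t·s·cos(∠R/2)/(t+s) ≈ 212.24.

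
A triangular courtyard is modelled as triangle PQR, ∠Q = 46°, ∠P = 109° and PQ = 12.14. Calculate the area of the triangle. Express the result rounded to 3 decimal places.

area ≈ 118.594

The third angle is ∠R = 180° − ∠P − ∠Q = 25.00°.
Law of sines: QR = PQ·sin P/sin R ≈ 27.161.
Law of sines: RP = PQ·sin Q/sin R ≈ 20.664.
Area = ½·PQ·QR·sin Q ≈ 118.59.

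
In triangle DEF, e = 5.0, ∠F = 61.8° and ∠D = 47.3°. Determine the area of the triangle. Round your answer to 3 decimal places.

8.568

The third angle is ∠E = 180° − ∠F − ∠D = 70.90°.
Law of sines: d = e·sin D/sin E ≈ 3.8886.
Law of sines: f = e·sin F/sin E ≈ 4.6632.
Area = ½·e·d·sin F ≈ 8.5677.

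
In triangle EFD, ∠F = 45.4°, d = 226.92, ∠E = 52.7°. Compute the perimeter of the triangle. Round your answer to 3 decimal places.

The third angle is ∠D = 180° − ∠E − ∠F = 81.90°.
Law of sines: e = d·sin E/sin D ≈ 182.33.
Law of sines: f = d·sin F/sin D ≈ 163.2.
Semiperimeter s = (182.33+163.2+226.92)/2 = 286.22.
Perimeter = 182.33 + 163.2 + 226.92 = 572.45.

572.449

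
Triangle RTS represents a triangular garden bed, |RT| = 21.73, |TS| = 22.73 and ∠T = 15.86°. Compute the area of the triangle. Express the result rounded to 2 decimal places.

67.49

Area = ½·|RT|·|TS|·sin T ≈ 67.492.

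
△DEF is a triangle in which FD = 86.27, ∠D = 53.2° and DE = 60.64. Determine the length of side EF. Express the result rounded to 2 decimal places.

69.66

By the law of cosines, EF² = FD² + DE² − 2·FD·DE·cos D = 4852.2, so EF ≈ 69.658.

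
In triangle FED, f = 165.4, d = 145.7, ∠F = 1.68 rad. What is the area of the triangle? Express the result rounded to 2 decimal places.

Law of sines: sin D = d·sin F/f ≈ 0.87565.
Since f ≥ d, only the acute value applies: ∠D ≈ 1.067 rad.
Then ∠E = π − ∠F − ∠D ≈ 0.395 rad.
Law of sines gives e = f·sin E/sin F ≈ 64.001.
Area = ½·f·d·sin E ≈ 4634.7.

4634.68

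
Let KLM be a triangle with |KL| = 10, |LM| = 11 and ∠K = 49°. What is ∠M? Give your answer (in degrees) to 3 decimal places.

Law of sines: sin M = |KL|·sin K/|LM| ≈ 0.68610.
Since |LM| ≥ |KL|, only the acute value applies: ∠M ≈ 43.32°.
Then ∠L = 180° − ∠K − ∠M ≈ 87.68°.

∠M ≈ 43.322°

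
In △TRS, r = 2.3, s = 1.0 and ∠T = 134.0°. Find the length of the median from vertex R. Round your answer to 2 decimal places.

1.98

By the law of cosines, t² = r² + s² − 2·r·s·cos T = 9.4854, so t ≈ 3.0798.
Median from R: ½√(2·s² + 2·t² − r²) ≈ 1.98.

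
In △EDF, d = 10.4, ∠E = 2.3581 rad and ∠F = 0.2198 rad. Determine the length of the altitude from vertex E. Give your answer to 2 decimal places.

h_E ≈ 2.27

The third angle is ∠D = π − ∠F − ∠E = 0.5637 rad.
Law of sines: e = d·sin E/sin D ≈ 13.737.
Law of sines: f = d·sin F/sin D ≈ 4.2439.
Area = ½·d·e·sin F ≈ 15.575.
The altitude from E has length 2·area/e ≈ 2.2676.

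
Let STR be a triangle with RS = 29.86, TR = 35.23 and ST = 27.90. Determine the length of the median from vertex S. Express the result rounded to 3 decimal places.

22.907

Median from S: ½√(2·RS² + 2·ST² − TR²) ≈ 22.907.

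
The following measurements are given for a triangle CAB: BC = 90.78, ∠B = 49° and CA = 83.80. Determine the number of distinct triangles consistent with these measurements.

2

BC·sin B = 90.78·sin(49°) ≈ 68.51.
Since BC sin B < CA < BC (68.51 < 83.80 < 90.78), two triangles exist.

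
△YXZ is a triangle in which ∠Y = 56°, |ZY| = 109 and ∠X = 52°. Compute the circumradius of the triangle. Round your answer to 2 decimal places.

The third angle is ∠Z = 180° − ∠Y − ∠X = 72.00°.
Law of sines: |XZ| = |ZY|·sin Y/sin X ≈ 114.67.
Law of sines: |YX| = |ZY|·sin Z/sin X ≈ 131.55.
Circumradius = |ZY|/(2 sin X) ≈ 69.161.

R ≈ 69.16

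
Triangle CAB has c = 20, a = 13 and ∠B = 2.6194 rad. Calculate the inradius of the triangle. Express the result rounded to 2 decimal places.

By the law of cosines, b² = c² + a² − 2·c·a·cos B = 1019.7, so b ≈ 31.933.
Area = ½·c·a·sin B ≈ 64.842.
Semiperimeter s = (20+13+31.933)/2 = 32.466.
Inradius = area/s = 64.842/32.466 ≈ 1.9972.

2.00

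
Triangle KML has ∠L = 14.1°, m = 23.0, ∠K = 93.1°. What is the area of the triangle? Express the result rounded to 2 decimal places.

The third angle is ∠M = 180° − ∠L − ∠K = 72.80°.
Law of sines: k = m·sin K/sin M ≈ 24.042.
Law of sines: l = m·sin L/sin M ≈ 5.8655.
Area = ½·m·k·sin L ≈ 67.354.

area ≈ 67.35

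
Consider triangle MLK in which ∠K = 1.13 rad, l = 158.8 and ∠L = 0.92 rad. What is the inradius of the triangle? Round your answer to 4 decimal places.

r ≈ 49.2559

The third angle is ∠M = π − ∠L − ∠K = 1.092 rad.
Law of sines: m = l·sin M/sin L ≈ 177.12.
Law of sines: k = l·sin K/sin L ≈ 180.52.
Area = ½·l·m·sin K ≈ 12719.
Semiperimeter s = (177.12+158.8+180.52)/2 = 258.22.
Inradius = area/s = 12719/258.22 ≈ 49.256.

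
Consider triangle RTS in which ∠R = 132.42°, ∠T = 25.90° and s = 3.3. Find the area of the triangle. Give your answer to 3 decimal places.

The third angle is ∠S = 180° − ∠R − ∠T = 21.68°.
Law of sines: r = s·sin R/sin S ≈ 6.5944.
Law of sines: t = s·sin T/sin S ≈ 3.9019.
Area = ½·s·r·sin T ≈ 4.7527.

area ≈ 4.753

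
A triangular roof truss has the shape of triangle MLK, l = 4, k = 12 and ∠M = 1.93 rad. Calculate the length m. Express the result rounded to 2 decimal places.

13.92

By the law of cosines, m² = l² + k² − 2·l·k·cos M = 193.75, so m ≈ 13.919.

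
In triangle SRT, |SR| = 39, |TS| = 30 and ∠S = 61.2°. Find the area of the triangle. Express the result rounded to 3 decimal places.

512.639

Area = ½·|TS|·|SR|·sin S ≈ 512.64.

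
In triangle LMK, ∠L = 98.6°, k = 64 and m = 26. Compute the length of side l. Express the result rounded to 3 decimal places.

72.592

By the law of cosines, l² = m² + k² − 2·m·k·cos L = 5269.7, so l ≈ 72.592.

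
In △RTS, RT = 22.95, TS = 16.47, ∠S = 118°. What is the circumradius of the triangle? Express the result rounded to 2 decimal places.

Law of sines: sin R = TS·sin S/RT ≈ 0.63364.
Since RT ≥ TS, only the acute value applies: ∠R ≈ 39.32°.
Then ∠T = 180° − ∠S − ∠R ≈ 22.68°.
Law of sines gives SR = RT·sin T/sin S ≈ 10.022.
Circumradius = RT/(2 sin S) ≈ 12.996.

13.00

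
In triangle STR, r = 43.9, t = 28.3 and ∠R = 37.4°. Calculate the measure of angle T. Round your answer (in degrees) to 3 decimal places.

Law of sines: sin T = t·sin R/r ≈ 0.39154.
Since r ≥ t, only the acute value applies: ∠T ≈ 23.05°.
Then ∠S = 180° − ∠R − ∠T ≈ 119.55°.

23.051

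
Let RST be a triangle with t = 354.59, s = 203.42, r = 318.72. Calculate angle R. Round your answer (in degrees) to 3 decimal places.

By the law of cosines, cos R = (s² + t² − r²) / (2·s·t) ≈ 0.45425, so ∠R ≈ 62.98°.

∠R ≈ 62.983°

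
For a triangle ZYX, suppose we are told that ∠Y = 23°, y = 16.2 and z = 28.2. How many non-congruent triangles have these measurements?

2

z·sin Y = 28.2·sin(23°) ≈ 11.02.
Since z sin Y < y < z (11.02 < 16.2 < 28.2), two triangles exist.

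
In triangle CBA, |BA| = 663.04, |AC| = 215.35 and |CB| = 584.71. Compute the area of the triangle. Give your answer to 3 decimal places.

Semiperimeter s = (663.04 + 215.35 + 584.71)/2 = 731.55.
Heron's formula: area = √(731.55·68.51·516.2·146.84) ≈ 61635.

61635.394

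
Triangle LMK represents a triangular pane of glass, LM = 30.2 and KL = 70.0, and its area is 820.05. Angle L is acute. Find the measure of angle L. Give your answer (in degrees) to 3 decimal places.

∠L ≈ 50.880°

From area = ½·KL·LM·sin L, we get sin L = 2·area/(KL·LM) ≈ 0.77583.
Taking the acute solution, ∠L ≈ 50.88°.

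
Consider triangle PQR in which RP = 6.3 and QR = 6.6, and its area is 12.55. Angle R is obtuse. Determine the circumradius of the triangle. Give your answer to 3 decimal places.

From area = ½·QR·RP·sin R, we get sin R = 2·area/(QR·RP) ≈ 0.60366.
Taking the obtuse solution, ∠R ≈ 142.87°.
Law of cosines then gives PQ ≈ 12.229.
Circumradius = PQ/(2 sin R) ≈ 10.129.

10.129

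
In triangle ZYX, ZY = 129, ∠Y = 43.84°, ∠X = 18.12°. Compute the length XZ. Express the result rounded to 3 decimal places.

The third angle is ∠Z = 180° − ∠Y − ∠X = 118.04°.
Law of sines: XZ = ZY·sin Y/sin X ≈ 287.3.

287.296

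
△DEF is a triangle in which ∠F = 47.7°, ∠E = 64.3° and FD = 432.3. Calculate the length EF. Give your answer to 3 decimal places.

The third angle is ∠D = 180° − ∠E − ∠F = 68.00°.
Law of sines: EF = FD·sin D/sin E ≈ 444.82.

444.825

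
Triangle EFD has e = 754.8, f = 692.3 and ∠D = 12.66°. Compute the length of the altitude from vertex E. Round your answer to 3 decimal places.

By the law of cosines, d² = e² + f² − 2·e·f·cos D = 29315, so d ≈ 171.22.
Area = ½·e·f·sin D ≈ 57262.
The altitude from E has length 2·area/e ≈ 151.73.

151.728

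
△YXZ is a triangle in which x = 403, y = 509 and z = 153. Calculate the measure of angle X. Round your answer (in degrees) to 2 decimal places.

∠X ≈ 39.56°

By the law of cosines, cos X = (z² + y² − x²) / (2·z·y) ≈ 0.77097, so ∠X ≈ 39.56°.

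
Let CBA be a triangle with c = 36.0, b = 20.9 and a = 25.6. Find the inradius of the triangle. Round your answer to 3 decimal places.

Semiperimeter s = (36 + 20.9 + 25.6)/2 = 41.25.
Heron's formula: area = √(41.25·5.25·20.35·15.65) ≈ 262.62.
Inradius = area/s = 262.62/41.25 ≈ 6.3666.

r ≈ 6.367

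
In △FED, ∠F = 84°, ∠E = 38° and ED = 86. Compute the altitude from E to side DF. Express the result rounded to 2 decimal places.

h_E ≈ 72.93

The third angle is ∠D = 180° − ∠F − ∠E = 58.00°.
Law of sines: DF = ED·sin E/sin F ≈ 53.239.
Law of sines: FE = ED·sin D/sin F ≈ 73.334.
Area = ½·ED·DF·sin D ≈ 1941.4.
The altitude from E has length 2·area/DF ≈ 72.932.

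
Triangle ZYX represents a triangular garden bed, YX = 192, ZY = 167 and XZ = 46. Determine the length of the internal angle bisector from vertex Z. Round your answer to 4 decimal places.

t_Z ≈ 37.9485

By the law of cosines, cos Z = (XZ² + ZY² − YX²) / (2·XZ·ZY) ≈ -0.44643, so ∠Z ≈ 116.52°.
The bisector from Z has length 2·XZ·ZY·cos(∠Z/2)/(XZ+ZY) ≈ 37.949.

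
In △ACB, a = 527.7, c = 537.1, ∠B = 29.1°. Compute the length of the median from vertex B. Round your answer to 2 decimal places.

m_B ≈ 515.33

By the law of cosines, b² = a² + c² − 2·a·c·cos B = 71641, so b ≈ 267.66.
Median from B: ½√(2·a² + 2·c² − b²) ≈ 515.33.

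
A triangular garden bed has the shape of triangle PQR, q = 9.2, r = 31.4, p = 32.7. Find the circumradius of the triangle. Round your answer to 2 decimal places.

16.35

By the law of cosines, cos P = (q² + r² − p²) / (2·q·r) ≈ 0.00227, so ∠P ≈ 89.87°.
Circumradius = p/(2 sin P) ≈ 16.35.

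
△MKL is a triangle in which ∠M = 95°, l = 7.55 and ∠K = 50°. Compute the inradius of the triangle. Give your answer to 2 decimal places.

r ≈ 2.47

The third angle is ∠L = 180° − ∠M − ∠K = 35.00°.
Law of sines: m = l·sin M/sin L ≈ 13.113.
Law of sines: k = l·sin K/sin L ≈ 10.083.
Area = ½·l·m·sin K ≈ 37.92.
Semiperimeter s = (13.113+10.083+7.55)/2 = 15.373.
Inradius = area/s = 37.92/15.373 ≈ 2.4666.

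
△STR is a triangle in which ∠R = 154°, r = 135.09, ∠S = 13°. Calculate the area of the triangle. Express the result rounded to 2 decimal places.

The third angle is ∠T = 180° − ∠R − ∠S = 13.00°.
Law of sines: s = r·sin S/sin R ≈ 69.322.
Law of sines: t = r·sin T/sin R ≈ 69.322.
Area = ½·r·s·sin T ≈ 1053.3.

area ≈ 1053.30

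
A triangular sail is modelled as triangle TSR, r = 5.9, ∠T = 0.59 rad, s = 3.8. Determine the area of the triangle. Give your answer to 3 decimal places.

area ≈ 6.237

Area = ½·s·r·sin T ≈ 6.2368.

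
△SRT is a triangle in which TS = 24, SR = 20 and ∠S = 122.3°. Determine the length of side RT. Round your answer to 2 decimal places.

38.59

By the law of cosines, RT² = TS² + SR² − 2·TS·SR·cos S = 1489, so RT ≈ 38.587.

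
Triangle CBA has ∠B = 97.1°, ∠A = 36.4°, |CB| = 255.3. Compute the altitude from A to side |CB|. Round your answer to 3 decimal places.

309.677

The third angle is ∠C = 180° − ∠B − ∠A = 46.50°.
Law of sines: |BA| = |CB|·sin C/sin A ≈ 312.07.
Law of sines: |AC| = |CB|·sin B/sin A ≈ 426.92.
Area = ½·|CB|·|BA|·sin B ≈ 39530.
The altitude from A has length 2·area/|CB| ≈ 309.68.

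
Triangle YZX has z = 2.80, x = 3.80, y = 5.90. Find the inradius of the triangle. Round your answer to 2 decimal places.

0.69

Semiperimeter s = (5.9 + 2.8 + 3.8)/2 = 6.25.
Heron's formula: area = √(6.25·0.35·3.45·2.45) ≈ 4.3.
Inradius = area/s = 4.3/6.25 ≈ 0.688.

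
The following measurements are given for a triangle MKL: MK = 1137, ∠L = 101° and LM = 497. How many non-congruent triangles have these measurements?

1

LM·sin L = 497·sin(101°) ≈ 487.9.
Since ∠L is not acute, a triangle exists only if MK > LM; here MK > LM, so there is exactly one triangle.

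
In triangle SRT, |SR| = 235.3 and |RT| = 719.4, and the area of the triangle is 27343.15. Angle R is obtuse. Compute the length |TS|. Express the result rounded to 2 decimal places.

945.14

From area = ½·|SR|·|RT|·sin R, we get sin R = 2·area/(|SR|·|RT|) ≈ 0.32306.
Taking the obtuse solution, ∠R ≈ 161.15°.
Law of cosines then gives |TS| ≈ 945.14.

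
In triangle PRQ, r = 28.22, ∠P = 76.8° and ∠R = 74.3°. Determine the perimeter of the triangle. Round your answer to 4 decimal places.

perimeter ≈ 70.9259

The third angle is ∠Q = 180° − ∠P − ∠R = 28.90°.
Law of sines: p = r·sin P/sin R ≈ 28.539.
Law of sines: q = r·sin Q/sin R ≈ 14.167.
Semiperimeter s = (28.539+28.22+14.167)/2 = 35.463.
Perimeter = 28.539 + 28.22 + 14.167 = 70.926.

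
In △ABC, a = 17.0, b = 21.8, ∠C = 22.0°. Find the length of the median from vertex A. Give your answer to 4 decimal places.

m_A ≈ 14.2785

By the law of cosines, c² = a² + b² − 2·a·b·cos C = 77.011, so c ≈ 8.7756.
Median from A: ½√(2·b² + 2·c² − a²) ≈ 14.279.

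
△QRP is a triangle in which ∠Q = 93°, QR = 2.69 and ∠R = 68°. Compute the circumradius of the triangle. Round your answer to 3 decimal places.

The third angle is ∠P = 180° − ∠Q − ∠R = 19.00°.
Law of sines: RP = QR·sin Q/sin P ≈ 8.2512.
Law of sines: PQ = QR·sin R/sin P ≈ 7.6608.
Circumradius = QR/(2 sin P) ≈ 4.1312.

4.131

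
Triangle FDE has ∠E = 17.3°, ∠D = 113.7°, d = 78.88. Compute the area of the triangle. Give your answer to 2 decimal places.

The third angle is ∠F = 180° − ∠D − ∠E = 49.00°.
Law of sines: f = d·sin F/sin D ≈ 65.015.
Law of sines: e = d·sin E/sin D ≈ 25.617.
Area = ½·d·f·sin E ≈ 762.52.

762.52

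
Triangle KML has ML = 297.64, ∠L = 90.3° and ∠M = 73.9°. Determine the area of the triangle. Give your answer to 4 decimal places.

The third angle is ∠K = 180° − ∠M − ∠L = 15.80°.
Law of sines: LK = ML·sin M/sin K ≈ 1050.3.
Law of sines: KM = ML·sin L/sin K ≈ 1093.1.
Area = ½·ML·LK·sin L ≈ 1.563e+05.

156298.2367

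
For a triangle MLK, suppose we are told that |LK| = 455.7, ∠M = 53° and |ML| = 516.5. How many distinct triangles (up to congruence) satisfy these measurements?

|ML|·sin M = 516.5·sin(53°) ≈ 412.5.
Since |ML| sin M < |LK| < |ML| (412.5 < 455.7 < 516.5), two triangles exist.

2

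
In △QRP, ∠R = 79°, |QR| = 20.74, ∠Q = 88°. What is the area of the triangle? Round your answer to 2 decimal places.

area ≈ 937.95

The third angle is ∠P = 180° − ∠Q − ∠R = 13.00°.
Law of sines: |RP| = |QR|·sin Q/sin P ≈ 92.142.
Law of sines: |PQ| = |QR|·sin R/sin P ≈ 90.504.
Area = ½·|QR|·|RP|·sin R ≈ 937.95.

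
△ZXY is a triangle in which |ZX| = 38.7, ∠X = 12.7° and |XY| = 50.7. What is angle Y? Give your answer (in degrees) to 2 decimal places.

∠Y ≈ 33.31°

By the law of cosines, |YZ|² = |ZX|² + |XY|² − 2·|ZX|·|XY|·cos X = 240.01, so |YZ| ≈ 15.492.
Law of cosines again: cos Y = (|XY|² + |YZ|² − |ZX|²)/(2·|XY|·|YZ|) ≈ 0.83570, so ∠Y ≈ 33.31°.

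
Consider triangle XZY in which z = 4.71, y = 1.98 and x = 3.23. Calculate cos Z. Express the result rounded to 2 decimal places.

By the law of cosines, cos Z = (y² + x² − z²) / (2·y·x) ≈ -0.61222, so ∠Z ≈ 127.75°.

-0.61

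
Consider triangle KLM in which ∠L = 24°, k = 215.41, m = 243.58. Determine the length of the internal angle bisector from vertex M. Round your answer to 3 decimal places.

t_M ≈ 92.634

By the law of cosines, l² = m² + k² − 2·m·k·cos L = 9866, so l ≈ 99.328.
Law of cosines again: cos M = (k² + l² − m²)/(2·k·l) ≈ -0.07160, so ∠M ≈ 94.11°.
The bisector from M has length 2·k·l·cos(∠M/2)/(k+l) ≈ 92.634.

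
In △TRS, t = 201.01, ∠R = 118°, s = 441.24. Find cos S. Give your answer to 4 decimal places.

cos S ≈ 0.7234

By the law of cosines, r² = s² + t² − 2·s·t·cos R = 3.1838e+05, so r ≈ 564.25.
Law of cosines again: cos S = (t² + r² − s²)/(2·t·r) ≈ 0.72337, so ∠S ≈ 43.67°.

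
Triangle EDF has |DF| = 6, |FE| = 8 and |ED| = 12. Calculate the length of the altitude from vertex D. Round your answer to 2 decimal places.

5.33

Semiperimeter s = (6 + 8 + 12)/2 = 13.
Heron's formula: area = √(13·7·5·1) ≈ 21.331.
The altitude from D has length 2·area/|FE| ≈ 5.3327.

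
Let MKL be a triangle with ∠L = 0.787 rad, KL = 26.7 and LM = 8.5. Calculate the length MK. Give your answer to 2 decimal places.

21.56

By the law of cosines, MK² = KL² + LM² − 2·KL·LM·cos L = 464.7, so MK ≈ 21.557.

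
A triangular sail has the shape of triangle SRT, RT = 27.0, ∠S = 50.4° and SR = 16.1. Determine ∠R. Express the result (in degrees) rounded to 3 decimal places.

102.248

Law of sines: sin T = SR·sin S/RT ≈ 0.45945.
Since RT ≥ SR, only the acute value applies: ∠T ≈ 27.35°.
Then ∠R = 180° − ∠S − ∠T ≈ 102.25°.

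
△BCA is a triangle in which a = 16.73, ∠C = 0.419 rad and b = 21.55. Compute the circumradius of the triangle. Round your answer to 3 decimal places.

By the law of cosines, c² = a² + b² − 2·a·b·cos C = 85.607, so c ≈ 9.2524.
Area = ½·a·b·sin C ≈ 73.341.
Circumradius = c/(2 sin C) ≈ 11.371.

11.371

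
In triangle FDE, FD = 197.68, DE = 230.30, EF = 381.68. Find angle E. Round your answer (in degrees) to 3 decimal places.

24.760

By the law of cosines, cos E = (DE² + EF² − FD²) / (2·DE·EF) ≈ 0.90807, so ∠E ≈ 24.76°.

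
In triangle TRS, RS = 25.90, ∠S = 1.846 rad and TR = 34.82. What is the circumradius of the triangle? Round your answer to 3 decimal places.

Law of sines: sin T = RS·sin S/TR ≈ 0.71584.
Since TR ≥ RS, only the acute value applies: ∠T ≈ 0.798 rad.
Then ∠R = π − ∠S − ∠T ≈ 0.498 rad.
Law of sines gives ST = TR·sin R/sin S ≈ 17.276.
Circumradius = TR/(2 sin S) ≈ 18.091.

18.091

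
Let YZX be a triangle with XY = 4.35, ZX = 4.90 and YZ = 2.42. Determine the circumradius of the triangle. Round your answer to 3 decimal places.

R ≈ 2.452

By the law of cosines, cos Y = (XY² + YZ² − ZX²) / (2·XY·YZ) ≈ 0.03652, so ∠Y ≈ 87.91°.
Circumradius = ZX/(2 sin Y) ≈ 2.4516.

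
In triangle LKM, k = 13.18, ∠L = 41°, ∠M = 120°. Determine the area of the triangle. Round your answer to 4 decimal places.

The third angle is ∠K = 180° − ∠M − ∠L = 19.00°.
Law of sines: l = k·sin L/sin K ≈ 26.559.
Law of sines: m = k·sin M/sin K ≈ 35.059.
Area = ½·k·l·sin M ≈ 151.58.

area ≈ 151.5767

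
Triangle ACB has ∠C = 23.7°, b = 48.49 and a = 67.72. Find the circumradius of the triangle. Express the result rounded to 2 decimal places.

By the law of cosines, c² = b² + a² − 2·b·a·cos C = 923.68, so c ≈ 30.392.
Area = ½·b·a·sin C ≈ 659.95.
Circumradius = c/(2 sin C) ≈ 37.806.

R ≈ 37.81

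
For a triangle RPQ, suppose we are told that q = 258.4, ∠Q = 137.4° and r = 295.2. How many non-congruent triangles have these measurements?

r·sin Q = 295.2·sin(137.4°) ≈ 199.8.
Since ∠Q is not acute, a triangle exists only if q > r; here q ≤ r, so there is no triangle.

0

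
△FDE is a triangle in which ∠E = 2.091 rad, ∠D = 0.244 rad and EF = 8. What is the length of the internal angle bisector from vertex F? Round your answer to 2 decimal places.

The third angle is ∠F = π − ∠D − ∠E = 0.807 rad.
Law of sines: DE = EF·sin F/sin D ≈ 23.906.
Law of sines: FD = EF·sin E/sin D ≈ 28.734.
The bisector from F has length 2·EF·FD·cos(∠F/2)/(EF+FD) ≈ 11.511.

t_F ≈ 11.51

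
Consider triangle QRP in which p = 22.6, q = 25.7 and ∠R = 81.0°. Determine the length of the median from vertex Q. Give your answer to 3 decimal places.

m_Q ≈ 24.187

By the law of cosines, r² = p² + q² − 2·p·q·cos R = 989.53, so r ≈ 31.457.
Median from Q: ½√(2·r² + 2·p² − q²) ≈ 24.187.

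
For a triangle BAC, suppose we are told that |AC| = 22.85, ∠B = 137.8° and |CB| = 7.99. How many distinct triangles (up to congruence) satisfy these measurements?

1

|CB|·sin B = 7.99·sin(137.8°) ≈ 5.367.
Since ∠B is not acute, a triangle exists only if |AC| > |CB|; here |AC| > |CB|, so there is exactly one triangle.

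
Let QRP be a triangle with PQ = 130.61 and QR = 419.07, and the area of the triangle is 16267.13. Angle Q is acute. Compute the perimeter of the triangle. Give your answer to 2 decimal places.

perimeter ≈ 873.17

From area = ½·PQ·QR·sin Q, we get sin Q = 2·area/(PQ·QR) ≈ 0.59440.
Taking the acute solution, ∠Q ≈ 36.47°.
Law of cosines then gives RP ≈ 323.49.
Perimeter = 323.49 + 130.61 + 419.07 = 873.17.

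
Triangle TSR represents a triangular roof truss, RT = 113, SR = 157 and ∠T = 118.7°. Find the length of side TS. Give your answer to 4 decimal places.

67.4915

Law of sines: sin S = RT·sin T/SR ≈ 0.63132.
Since SR ≥ RT, only the acute value applies: ∠S ≈ 39.15°.
Then ∠R = 180° − ∠T − ∠S ≈ 22.15°.
Law of sines gives TS = SR·sin R/sin T ≈ 67.492.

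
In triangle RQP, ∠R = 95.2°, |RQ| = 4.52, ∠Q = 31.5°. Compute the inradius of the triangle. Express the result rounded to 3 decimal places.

The third angle is ∠P = 180° − ∠R − ∠Q = 53.30°.
Law of sines: |QP| = |RQ|·sin R/sin P ≈ 5.6143.
Law of sines: |PR| = |RQ|·sin Q/sin P ≈ 2.9456.
Area = ½·|RQ|·|QP|·sin Q ≈ 6.6296.
Semiperimeter s = (5.6143+2.9456+4.52)/2 = 6.5399.
Inradius = area/s = 6.6296/6.5399 ≈ 1.0137.

r ≈ 1.014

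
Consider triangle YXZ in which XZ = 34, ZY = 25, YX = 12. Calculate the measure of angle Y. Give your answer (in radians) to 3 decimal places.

2.272

By the law of cosines, cos Y = (ZY² + YX² − XZ²) / (2·ZY·YX) ≈ -0.64500, so ∠Y ≈ 2.272 rad.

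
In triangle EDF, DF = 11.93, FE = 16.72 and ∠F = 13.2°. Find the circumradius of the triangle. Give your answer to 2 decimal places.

By the law of cosines, ED² = DF² + FE² − 2·DF·FE·cos F = 33.485, so ED ≈ 5.7866.
Area = ½·DF·FE·sin F ≈ 22.775.
Circumradius = ED/(2 sin F) ≈ 12.67.

12.67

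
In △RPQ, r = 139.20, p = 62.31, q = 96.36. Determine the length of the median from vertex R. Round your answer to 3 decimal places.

41.710

Median from R: ½√(2·p² + 2·q² − r²) ≈ 41.71.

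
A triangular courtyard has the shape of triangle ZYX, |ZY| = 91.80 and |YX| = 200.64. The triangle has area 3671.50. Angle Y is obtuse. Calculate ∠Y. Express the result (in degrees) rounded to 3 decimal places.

From area = ½·|ZY|·|YX|·sin Y, we get sin Y = 2·area/(|ZY|·|YX|) ≈ 0.39867.
Taking the obtuse solution, ∠Y ≈ 156.50°.

∠Y ≈ 156.505°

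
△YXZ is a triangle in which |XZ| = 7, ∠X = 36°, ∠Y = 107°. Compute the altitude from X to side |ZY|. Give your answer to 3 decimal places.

The third angle is ∠Z = 180° − ∠Y − ∠X = 37.00°.
Law of sines: |ZY| = |XZ|·sin X/sin Y ≈ 4.3025.
Law of sines: |YX| = |XZ|·sin Z/sin Y ≈ 4.4052.
Area = ½·|XZ|·|ZY|·sin Z ≈ 9.0626.
The altitude from X has length 2·area/|ZY| ≈ 4.2127.

4.213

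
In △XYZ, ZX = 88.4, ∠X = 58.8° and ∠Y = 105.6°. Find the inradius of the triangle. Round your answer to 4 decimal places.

The third angle is ∠Z = 180° − ∠X − ∠Y = 15.60°.
Law of sines: YZ = ZX·sin X/sin Y ≈ 78.506.
Law of sines: XY = ZX·sin Z/sin Y ≈ 24.682.
Area = ½·ZX·YZ·sin Z ≈ 933.14.
Semiperimeter s = (78.506+88.4+24.682)/2 = 95.794.
Inradius = area/s = 933.14/95.794 ≈ 9.7412.

9.7412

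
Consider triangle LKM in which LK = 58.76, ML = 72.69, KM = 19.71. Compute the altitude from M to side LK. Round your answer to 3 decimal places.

15.421

Semiperimeter s = (19.71 + 72.69 + 58.76)/2 = 75.58.
Heron's formula: area = √(75.58·55.87·2.89·16.82) ≈ 453.06.
The altitude from M has length 2·area/LK ≈ 15.421.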